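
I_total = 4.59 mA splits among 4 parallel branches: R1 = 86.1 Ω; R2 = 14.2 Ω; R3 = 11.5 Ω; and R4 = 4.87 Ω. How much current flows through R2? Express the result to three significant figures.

I ≈ 0.864 mA

Total conductance ΣG = 1/86.1 + 1/14.2 + 1/11.5 + 1/4.87 = 0.3743 (units of 1/Ω).
R2 takes the fraction G_k/ΣG = 0.07042/0.3743 = 0.1881, so I = 4.59 × 0.1881 = 0.8635 mA.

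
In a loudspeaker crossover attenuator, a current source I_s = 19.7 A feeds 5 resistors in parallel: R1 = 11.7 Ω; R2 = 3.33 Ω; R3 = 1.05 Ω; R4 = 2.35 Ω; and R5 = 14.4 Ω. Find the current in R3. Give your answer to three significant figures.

I ≈ 10.2 A

Total conductance ΣG = 1/11.7 + 1/3.33 + 1/1.05 + 1/2.35 + 1/14.4 = 1.833 (units of 1/Ω).
By the current-divider rule, I = I_s · G_k/ΣG = 19.7 × 0.5195 = 10.23 A.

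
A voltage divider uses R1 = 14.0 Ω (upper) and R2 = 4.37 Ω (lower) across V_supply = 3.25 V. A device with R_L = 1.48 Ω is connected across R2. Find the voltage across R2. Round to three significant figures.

V_out ≈ 0.238 V

R2 ‖ R_L = (4.37 × 1.48)/(4.37 + 1.48) = 1.106 Ω.
Voltage divider with the loaded lower leg: V_out = 3.25 × 1.106/(14.0 + 1.106) = 3.25 × 0.07319 = 0.2379 V.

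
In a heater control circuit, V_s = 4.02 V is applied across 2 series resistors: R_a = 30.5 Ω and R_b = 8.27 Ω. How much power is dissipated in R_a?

ΣR = 38.77 Ω → I = 4.02/38.77 = 0.1037 A.
P(R_a) = I²·R_a = (0.1037)² × 30.5 = 0.3279 W.

P ≈ 0.328 W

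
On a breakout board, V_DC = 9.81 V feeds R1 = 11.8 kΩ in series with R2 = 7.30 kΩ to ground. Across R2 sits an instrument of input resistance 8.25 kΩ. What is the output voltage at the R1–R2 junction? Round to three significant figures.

V_out ≈ 2.42 V

R2 ‖ R_L = (7.30 × 8.25)/(7.30 + 8.25) = 3.873 kΩ.
Then V_out = V_DC · R2'/(R1 + R2') = 9.81 × 3.873/15.67 = 2.424 V.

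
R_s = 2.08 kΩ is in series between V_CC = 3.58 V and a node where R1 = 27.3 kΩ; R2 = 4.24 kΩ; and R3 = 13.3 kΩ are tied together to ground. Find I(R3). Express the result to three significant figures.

I ≈ 0.156 mA

Equivalent of the parallel group: R_p = 2.876 kΩ.
V_A = 3.58 × 2.876/4.956 = 2.078 V.
Branch current I = V_A/R3 = 2.078/13.3 = 0.1562 mA.
(Equivalently: I_total = 0.7223 mA, then current-divider fraction G_k/ΣG = 0.2163.)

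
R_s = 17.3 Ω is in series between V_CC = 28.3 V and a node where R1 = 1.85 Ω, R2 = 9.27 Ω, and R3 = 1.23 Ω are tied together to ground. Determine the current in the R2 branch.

Equivalent of the parallel group: R_p = 0.6843 Ω.
V_A by voltage divider: V_A = 28.3 × 0.6843/(17.3 + 0.6843) = 1.077 V.
Branch current I = V_A/R2 = 1.077/9.27 = 0.1162 A.

I ≈ 0.116 A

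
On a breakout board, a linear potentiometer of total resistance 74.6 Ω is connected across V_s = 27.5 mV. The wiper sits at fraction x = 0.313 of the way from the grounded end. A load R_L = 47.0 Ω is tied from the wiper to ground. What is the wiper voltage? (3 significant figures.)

V_out ≈ 6.42 mV

Lower segment x·R_p = 23.35 Ω; upper segment (1−x)·R_p = 51.25 Ω.
Lower segment in parallel with the load: 23.35 ‖ 47.0 = 15.60 Ω.
Then V_out = V_s · 15.60/(51.25 + 15.60) = 6.417 mV.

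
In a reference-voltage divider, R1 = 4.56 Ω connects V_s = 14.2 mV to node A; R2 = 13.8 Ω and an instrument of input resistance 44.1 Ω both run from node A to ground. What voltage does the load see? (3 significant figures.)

First combine the lower leg with the load: R2 ‖ R_L = 10.51 Ω.
Voltage divider with the loaded lower leg: V_out = 14.2 × 10.51/(4.56 + 10.51) = 14.2 × 0.6974 = 9.904 mV.

V_out ≈ 9.90 mV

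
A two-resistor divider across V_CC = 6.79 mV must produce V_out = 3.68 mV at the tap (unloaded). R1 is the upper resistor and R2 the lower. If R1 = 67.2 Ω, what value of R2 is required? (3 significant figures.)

R2 ≈ 79.5 Ω

The divider ratio is R2/(R1+R2) = 3.68/6.79 = 0.5420.
Rearranging, R2 = R1·k/(1−k) = 67.2 × 1.183 = 79.52 Ω.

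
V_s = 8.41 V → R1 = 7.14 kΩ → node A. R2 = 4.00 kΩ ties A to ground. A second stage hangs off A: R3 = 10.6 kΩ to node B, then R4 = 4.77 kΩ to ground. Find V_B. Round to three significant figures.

The second stage (R3 + R4 = 15.37 kΩ) loads node A in parallel with R2.
Effective lower resistance at A: R2 ‖ 15.37 = 3.174 kΩ.
V_A = 8.41 × 3.174/(7.14 + 3.174) = 2.588 V.
Then the unloaded second divider: V_B = V_A × R4/(R3+R4) = 2.588 × 0.3103 = 0.8032 V.

V_B ≈ 0.803 V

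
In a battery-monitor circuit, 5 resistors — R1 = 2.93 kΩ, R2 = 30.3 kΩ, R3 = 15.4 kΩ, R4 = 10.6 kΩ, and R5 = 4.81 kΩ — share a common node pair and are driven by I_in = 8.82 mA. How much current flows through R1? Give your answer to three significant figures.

I ≈ 4.06 mA

ΣG = 1/2.93 + 1/30.3 + 1/15.4 + 1/10.6 + 1/4.81 = 0.7415.
By the current-divider rule, I = I_in · G_k/ΣG = 8.82 × 0.4603 = 4.060 mA.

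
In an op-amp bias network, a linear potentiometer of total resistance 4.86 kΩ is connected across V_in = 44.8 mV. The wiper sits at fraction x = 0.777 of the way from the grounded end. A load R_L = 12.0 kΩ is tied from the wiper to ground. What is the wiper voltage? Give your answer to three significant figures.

V_out ≈ 32.5 mV

Lower segment x·R_p = 3.776 kΩ; upper segment (1−x)·R_p = 1.084 kΩ.
R_L loads the lower segment: effective lower R = 2.872 kΩ.
Then V_out = V_in · 2.872/(1.084 + 2.872) = 32.53 mV.
(Unloaded: V_out = x·V_in = 34.8 mV.)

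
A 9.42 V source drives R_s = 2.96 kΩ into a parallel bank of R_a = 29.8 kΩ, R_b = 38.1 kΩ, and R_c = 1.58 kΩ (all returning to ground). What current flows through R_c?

Parallel bank: R_p = 1/(1/29.8 + 1/38.1 + 1/1.58) = 1.444 kΩ.
Node voltage V_A = V_supply · R_p/(R_s + R_p) = 9.42 × 0.3278 = 3.088 V.
I(R_c) = V_A / R_c = 3.088/1.58 = 1.954 mA.
(Check via current divider: I_total = 2.139 mA; share G_k/ΣG = 0.9137 → same result.)

I ≈ 1.95 mA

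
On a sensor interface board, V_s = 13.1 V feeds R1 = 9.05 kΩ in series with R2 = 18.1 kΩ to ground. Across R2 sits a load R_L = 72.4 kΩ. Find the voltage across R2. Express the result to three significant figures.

V_out ≈ 8.06 V

First combine the lower leg with the load: R2 ‖ R_L = 14.48 kΩ.
Now apply the divider: V_out = 13.1 × 0.6154 = 8.062 V.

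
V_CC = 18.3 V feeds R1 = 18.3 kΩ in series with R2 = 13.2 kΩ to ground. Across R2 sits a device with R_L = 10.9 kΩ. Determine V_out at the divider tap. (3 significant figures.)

V_out ≈ 4.50 V

R2 ‖ R_L = (13.2 × 10.9)/(13.2 + 10.9) = 5.970 kΩ.
Now apply the divider: V_out = 18.3 × 0.2460 = 4.502 V.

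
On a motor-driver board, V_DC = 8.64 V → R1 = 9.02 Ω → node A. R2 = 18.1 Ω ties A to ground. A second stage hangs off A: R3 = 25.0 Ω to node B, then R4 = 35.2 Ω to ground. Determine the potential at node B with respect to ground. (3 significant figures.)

V_B ≈ 3.07 V

Looking into the second stage from A: R3 + R4 = 60.20 Ω appears in parallel with R2.
R2 ‖ (R3+R4) = 13.92 Ω.
V_A = 8.64 × 13.92/(9.02 + 13.92) = 5.242 V.
V_B = V_A × 0.5847 = 3.065 V.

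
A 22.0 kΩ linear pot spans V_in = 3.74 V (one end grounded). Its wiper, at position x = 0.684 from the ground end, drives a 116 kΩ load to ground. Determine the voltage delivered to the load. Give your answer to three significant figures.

V_out ≈ 2.46 V

The pot divides into 6.952 kΩ above the wiper and 15.05 kΩ below.
(x·R_p) ‖ R_L = 13.32 kΩ.
V_out = 3.74 × 13.32/(6.952 + 13.32) = 2.457 V.
(Unloaded: V_out = x·V_in = 2.56 V.)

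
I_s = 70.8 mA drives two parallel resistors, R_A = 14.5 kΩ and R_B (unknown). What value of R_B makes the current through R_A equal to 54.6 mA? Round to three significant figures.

The fraction through R_A equals R_B/(R_A+R_B).
With f = 0.7712, R_B = R_A · f/(1−f) = 14.5 × 3.370 = 48.87 kΩ.

R_B ≈ 48.9 kΩ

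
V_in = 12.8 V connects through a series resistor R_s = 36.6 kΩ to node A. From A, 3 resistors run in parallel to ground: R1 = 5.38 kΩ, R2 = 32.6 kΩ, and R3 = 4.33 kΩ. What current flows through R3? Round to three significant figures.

Combine the parallel branches: R_p = (1/5.38 + 1/32.6 + 1/4.33)⁻¹ = 2.235 kΩ.
Node voltage V_A = V_in · R_p/(R_s + R_p) = 12.8 × 0.05754 = 0.7365 V.
I(R3) = V_A / R3 = 0.7365/4.33 = 0.1701 mA.

I ≈ 0.170 mA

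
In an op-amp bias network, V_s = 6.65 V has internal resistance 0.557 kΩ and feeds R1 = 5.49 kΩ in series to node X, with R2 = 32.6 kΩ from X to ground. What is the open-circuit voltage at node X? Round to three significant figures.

R1' = 0.557 + 5.49 = 6.047 kΩ (source resistance + R1).
With X open, the divider is unloaded: V_th = 6.65 × 32.6/38.65 = 5.609 V.

V_th ≈ 5.61 V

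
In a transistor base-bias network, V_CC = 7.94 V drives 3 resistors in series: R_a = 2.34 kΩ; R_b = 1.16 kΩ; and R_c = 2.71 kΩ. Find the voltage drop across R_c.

ΣR = 2.34 + 1.16 + 2.71 = 6.210 kΩ.
Voltage divider: V = V_CC · (2.710 / 6.210) = 7.94 × 0.4364 = 3.465 V.

V ≈ 3.46 V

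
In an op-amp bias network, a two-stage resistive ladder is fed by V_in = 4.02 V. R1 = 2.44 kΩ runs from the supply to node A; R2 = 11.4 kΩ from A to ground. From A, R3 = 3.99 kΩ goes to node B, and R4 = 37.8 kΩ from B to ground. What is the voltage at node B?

V_B ≈ 2.86 V

The second stage (R3 + R4 = 41.79 kΩ) loads node A in parallel with R2.
Effective lower resistance at A: R2 ‖ 41.79 = 8.957 kΩ.
First divider: V_A = V_in · 8.957/(2.44 + 8.957) = 3.159 V.
Stage 2 is unloaded, so V_B = V_A · R4/(R3+R4) = 3.159 × 37.8/41.79 = 2.858 V.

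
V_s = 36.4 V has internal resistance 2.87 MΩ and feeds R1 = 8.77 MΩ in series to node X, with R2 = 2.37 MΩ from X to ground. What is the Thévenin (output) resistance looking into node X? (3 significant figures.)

R1' = 2.87 + 8.77 = 11.64 MΩ (source resistance + R1).
Looking into X with the source shorted: R_th = R1'·R2/(R1'+R2) = 11.64 × 2.37/14.01 = 1.969 MΩ.

R_th ≈ 1.97 MΩ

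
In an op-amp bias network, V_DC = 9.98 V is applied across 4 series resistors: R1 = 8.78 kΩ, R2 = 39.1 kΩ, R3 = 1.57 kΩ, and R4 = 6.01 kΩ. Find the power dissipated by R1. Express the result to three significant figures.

P ≈ 0.284 mW

The common current is I = 9.98/55.46 = 0.1799 mA.
P(R1) = I²·R1 = (0.1799)² × 8.78 = 0.2843 mW.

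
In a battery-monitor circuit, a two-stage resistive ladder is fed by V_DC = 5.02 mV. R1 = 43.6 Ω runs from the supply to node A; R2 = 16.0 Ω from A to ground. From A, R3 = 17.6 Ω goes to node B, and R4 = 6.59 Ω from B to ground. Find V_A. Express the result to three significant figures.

V_A ≈ 0.908 mV

The second stage (R3 + R4 = 24.19 Ω) loads node A in parallel with R2.
Effective lower resistance at A: R2 ‖ 24.19 = 9.630 Ω.
First divider: V_A = V_DC · 9.630/(43.6 + 9.630) = 0.9082 mV.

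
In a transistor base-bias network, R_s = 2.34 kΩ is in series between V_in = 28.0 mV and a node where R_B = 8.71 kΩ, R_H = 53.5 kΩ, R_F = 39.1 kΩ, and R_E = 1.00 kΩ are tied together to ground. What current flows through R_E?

Combine the parallel branches: R_p = (1/8.71 + 1/53.5 + 1/39.1 + 1/1.00)⁻¹ = 0.8628 kΩ.
V_A = 28.0 × 0.8628/3.203 = 7.543 mV.
I(R_E) = V_A / R_E = 7.543/1.00 = 7.543 µA.

I ≈ 7.54 µA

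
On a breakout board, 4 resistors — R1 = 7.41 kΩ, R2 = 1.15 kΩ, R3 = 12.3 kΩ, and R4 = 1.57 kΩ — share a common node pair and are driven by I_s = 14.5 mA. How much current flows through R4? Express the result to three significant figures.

Conductances: ΣG = 1/7.41 + 1/1.15 + 1/12.3 + 1/1.57 = 1.723 (1/kΩ).
By the current-divider rule, I = I_s · G_k/ΣG = 14.5 × 0.3697 = 5.361 mA.

I ≈ 5.36 mA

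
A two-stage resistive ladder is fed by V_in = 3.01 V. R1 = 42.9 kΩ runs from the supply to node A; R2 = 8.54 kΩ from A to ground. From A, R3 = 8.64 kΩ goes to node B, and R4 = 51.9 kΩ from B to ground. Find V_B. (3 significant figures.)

V_B ≈ 0.383 V

Looking into the second stage from A: R3 + R4 = 60.54 kΩ appears in parallel with R2.
R2 ‖ (R3+R4) = 7.484 kΩ.
First divider: V_A = V_in · 7.484/(42.9 + 7.484) = 0.4471 V.
V_B = V_A × 0.8573 = 0.3833 V.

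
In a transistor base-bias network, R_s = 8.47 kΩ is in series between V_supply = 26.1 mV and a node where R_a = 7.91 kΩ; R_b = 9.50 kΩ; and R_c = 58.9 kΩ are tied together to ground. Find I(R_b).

I ≈ 0.884 µA

Combine the parallel branches: R_p = (1/7.91 + 1/9.50 + 1/58.9)⁻¹ = 4.022 kΩ.
V_A = 26.1 × 4.022/12.49 = 8.403 mV.
Branch current I = V_A/R_b = 8.403/9.50 = 0.8845 µA.
(Equivalently: I_total = 2.089 µA, then current-divider fraction G_k/ΣG = 0.4233.)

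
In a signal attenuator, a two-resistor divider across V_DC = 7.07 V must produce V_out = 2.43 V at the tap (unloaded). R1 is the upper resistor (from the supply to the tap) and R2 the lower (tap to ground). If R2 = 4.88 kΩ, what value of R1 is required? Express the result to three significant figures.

R1 ≈ 9.32 kΩ

Required fraction k = V_out/V_DC = 0.3437.
So R1 = R2 · (V_DC/V_out − 1) = 4.88 × (7.07/2.43 − 1) = 4.88 × 1.909 = 9.318 kΩ.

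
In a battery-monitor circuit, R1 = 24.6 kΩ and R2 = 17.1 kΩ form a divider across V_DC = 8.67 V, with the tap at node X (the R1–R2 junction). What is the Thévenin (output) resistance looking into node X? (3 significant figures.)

With V_DC suppressed (replaced by a short), R_th = R1 ‖ R2 = (24.60 × 17.1)/(24.60 + 17.1) = 10.09 kΩ.

R_th ≈ 10.1 kΩ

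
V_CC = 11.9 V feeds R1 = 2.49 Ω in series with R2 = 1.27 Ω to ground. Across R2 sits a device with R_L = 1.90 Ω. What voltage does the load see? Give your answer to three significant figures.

First combine the lower leg with the load: R2 ‖ R_L = 0.7612 Ω.
Voltage divider with the loaded lower leg: V_out = 11.9 × 0.7612/(2.49 + 0.7612) = 11.9 × 0.2341 = 2.786 V.
(Unloaded it would be 4.02 V; the load pulls it down.)

V_out ≈ 2.79 V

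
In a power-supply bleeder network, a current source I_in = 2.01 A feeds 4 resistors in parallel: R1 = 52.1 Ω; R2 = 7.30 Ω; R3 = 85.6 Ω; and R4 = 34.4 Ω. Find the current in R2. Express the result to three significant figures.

Conductances: ΣG = 1/52.1 + 1/7.30 + 1/85.6 + 1/34.4 = 0.1969 (1/Ω).
R2 takes the fraction G_k/ΣG = 0.1370/0.1969 = 0.6956, so I = 2.01 × 0.6956 = 1.398 A.

I ≈ 1.40 A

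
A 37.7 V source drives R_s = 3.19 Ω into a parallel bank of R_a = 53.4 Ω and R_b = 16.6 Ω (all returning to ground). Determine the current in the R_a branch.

Parallel bank: R_p = 1/(1/53.4 + 1/16.6) = 12.66 Ω.
V_A by voltage divider: V_A = 37.7 × 12.66/(3.19 + 12.66) = 30.11 V.
I(R_a) = V_A / R_a = 30.11/53.4 = 0.5639 A.

I ≈ 0.564 A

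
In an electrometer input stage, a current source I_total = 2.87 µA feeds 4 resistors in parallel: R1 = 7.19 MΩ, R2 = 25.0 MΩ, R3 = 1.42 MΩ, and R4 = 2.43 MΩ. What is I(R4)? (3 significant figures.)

Total conductance ΣG = 1/7.19 + 1/25.0 + 1/1.42 + 1/2.43 = 1.295 (units of 1/MΩ).
R4 takes the fraction G_k/ΣG = 0.4115/1.295 = 0.3178, so I = 2.87 × 0.3178 = 0.9121 µA.

I ≈ 0.912 µA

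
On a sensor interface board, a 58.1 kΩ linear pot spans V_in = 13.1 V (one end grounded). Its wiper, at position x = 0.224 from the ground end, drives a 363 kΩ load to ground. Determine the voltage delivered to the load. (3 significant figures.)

V_out ≈ 2.85 V

The pot divides into 45.09 kΩ above the wiper and 13.01 kΩ below.
R_L loads the lower segment: effective lower R = 12.56 kΩ.
V_out = 13.1 × 12.56/(45.09 + 12.56) = 2.855 V.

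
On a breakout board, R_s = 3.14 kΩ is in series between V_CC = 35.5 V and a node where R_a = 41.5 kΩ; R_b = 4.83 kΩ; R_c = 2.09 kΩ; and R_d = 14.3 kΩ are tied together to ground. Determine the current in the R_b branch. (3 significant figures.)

I ≈ 2.13 mA

Combine the parallel branches: R_p = (1/41.5 + 1/4.83 + 1/2.09 + 1/14.3)⁻¹ = 1.283 kΩ.
Node voltage V_A = V_CC · R_p/(R_s + R_p) = 35.5 × 0.2900 = 10.30 V.
Branch current I = V_A/R_b = 10.30/4.83 = 2.132 mA.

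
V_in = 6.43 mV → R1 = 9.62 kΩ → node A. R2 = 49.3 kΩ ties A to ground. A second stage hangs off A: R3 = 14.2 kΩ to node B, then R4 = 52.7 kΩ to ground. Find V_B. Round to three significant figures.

V_B ≈ 3.78 mV

Looking into the second stage from A: R3 + R4 = 66.90 kΩ appears in parallel with R2.
Effective lower resistance at A: R2 ‖ 66.90 = 28.38 kΩ.
V_A = 6.43 × 28.38/(9.62 + 28.38) = 4.802 mV.
V_B = V_A × 0.7877 = 3.783 mV.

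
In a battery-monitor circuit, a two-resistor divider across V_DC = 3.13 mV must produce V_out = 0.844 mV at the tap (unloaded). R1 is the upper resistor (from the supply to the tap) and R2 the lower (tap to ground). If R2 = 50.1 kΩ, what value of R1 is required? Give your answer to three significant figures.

The divider ratio is R2/(R1+R2) = 0.844/3.13 = 0.2696.
Rearranging, R1 = R2·(1−k)/k = 50.1 × 2.709 = 135.7 kΩ.

R1 ≈ 136 kΩ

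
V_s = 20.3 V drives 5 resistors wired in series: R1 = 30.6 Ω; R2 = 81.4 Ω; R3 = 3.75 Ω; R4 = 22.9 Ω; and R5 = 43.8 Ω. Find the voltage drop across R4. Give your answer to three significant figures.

V ≈ 2.55 V

Total series resistance ΣR = 30.6 + 81.4 + 3.75 + 22.9 + 43.8 = 182.4 Ω.
Voltage divider: V = V_s · (22.90 / 182.4) = 20.3 × 0.1255 = 2.548 V.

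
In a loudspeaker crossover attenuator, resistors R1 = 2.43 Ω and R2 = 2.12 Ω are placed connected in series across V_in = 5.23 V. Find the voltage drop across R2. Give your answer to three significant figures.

Total series resistance ΣR = 2.43 + 2.12 = 4.550 Ω.
By the voltage-divider rule, V = 5.23 × 2.120/4.550 = 2.437 V.

V ≈ 2.44 V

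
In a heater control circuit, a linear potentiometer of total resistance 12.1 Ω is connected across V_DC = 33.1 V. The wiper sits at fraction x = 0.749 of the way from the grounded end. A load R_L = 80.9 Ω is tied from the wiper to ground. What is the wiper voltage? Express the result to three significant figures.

Lower segment x·R_p = 9.063 Ω; upper segment (1−x)·R_p = 3.037 Ω.
(x·R_p) ‖ R_L = 8.150 Ω.
Then V_out = V_DC · 8.150/(3.037 + 8.150) = 24.11 V.
(Unloaded: V_out = x·V_DC = 24.8 V.)

V_out ≈ 24.1 V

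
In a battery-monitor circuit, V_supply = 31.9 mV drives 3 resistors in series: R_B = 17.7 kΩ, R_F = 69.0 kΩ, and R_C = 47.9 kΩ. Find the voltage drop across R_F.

Series total: ΣR = 17.7 + 69.0 + 47.9 = 134.6 kΩ.
V = V_supply · R/ΣR = 31.9 × 0.5126 = 16.35 mV.

V ≈ 16.4 mV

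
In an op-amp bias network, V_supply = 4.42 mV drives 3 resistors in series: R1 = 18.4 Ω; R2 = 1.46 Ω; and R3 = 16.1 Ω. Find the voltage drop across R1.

V ≈ 2.26 mV

Total series resistance ΣR = 18.4 + 1.46 + 16.1 = 35.96 Ω.
V = V_supply · R/ΣR = 4.42 × 0.5117 = 2.262 mV.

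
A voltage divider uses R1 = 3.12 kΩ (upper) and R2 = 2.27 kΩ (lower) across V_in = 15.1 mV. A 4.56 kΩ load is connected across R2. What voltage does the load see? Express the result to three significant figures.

First combine the lower leg with the load: R2 ‖ R_L = 1.516 kΩ.
Then V_out = V_in · R2'/(R1 + R2') = 15.1 × 1.516/4.636 = 4.937 mV.

V_out ≈ 4.94 mV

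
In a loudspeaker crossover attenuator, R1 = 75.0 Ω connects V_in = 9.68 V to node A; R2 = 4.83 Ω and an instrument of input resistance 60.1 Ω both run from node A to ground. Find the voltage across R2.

The load sits in parallel with R2, giving an effective lower resistance R2' = R2·R_L/(R2+R_L) = 4.471 Ω.
Then V_out = V_in · R2'/(R1 + R2') = 9.68 × 4.471/79.47 = 0.5446 V.
(Unloaded it would be 0.586 V; the load pulls it down.)

V_out ≈ 0.545 V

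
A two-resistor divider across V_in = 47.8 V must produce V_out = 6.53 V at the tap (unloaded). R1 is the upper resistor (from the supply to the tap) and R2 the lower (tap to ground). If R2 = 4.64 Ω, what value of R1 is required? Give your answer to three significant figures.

V_out/V_in = R2/(R1+R2) = 0.1366.
So R1 = R2 · (V_in/V_out − 1) = 4.64 × (47.8/6.53 − 1) = 4.64 × 6.320 = 29.33 Ω.

R1 ≈ 29.3 Ω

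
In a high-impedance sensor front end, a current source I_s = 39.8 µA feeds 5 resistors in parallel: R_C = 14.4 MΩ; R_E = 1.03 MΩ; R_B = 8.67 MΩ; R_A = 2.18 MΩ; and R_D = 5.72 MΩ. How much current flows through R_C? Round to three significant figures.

ΣG = 1/14.4 + 1/1.03 + 1/8.67 + 1/2.18 + 1/5.72 = 1.789.
By the current-divider rule, I = I_s · G_k/ΣG = 39.8 × 0.03881 = 1.545 µA.

I ≈ 1.54 µA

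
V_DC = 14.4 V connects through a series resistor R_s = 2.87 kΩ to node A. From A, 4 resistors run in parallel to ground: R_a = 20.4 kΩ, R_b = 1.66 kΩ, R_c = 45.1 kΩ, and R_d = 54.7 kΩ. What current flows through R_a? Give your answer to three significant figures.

I ≈ 0.236 mA

Combine the parallel branches: R_p = (1/20.4 + 1/1.66 + 1/45.1 + 1/54.7)⁻¹ = 1.445 kΩ.
V_A = 14.4 × 1.445/4.315 = 4.823 V.
I(R_a) = V_A / R_a = 4.823/20.4 = 0.2364 mA.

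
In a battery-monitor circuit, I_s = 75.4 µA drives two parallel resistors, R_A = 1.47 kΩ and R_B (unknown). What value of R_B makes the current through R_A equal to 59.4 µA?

R_B ≈ 5.46 kΩ

The fraction through R_A equals R_B/(R_A+R_B).
59.4/75.4 = R_B/(R_A + R_B) → R_B = R_A · (0.7878)/(1 − 0.7878) = 1.47 × 3.712 = 5.457 kΩ.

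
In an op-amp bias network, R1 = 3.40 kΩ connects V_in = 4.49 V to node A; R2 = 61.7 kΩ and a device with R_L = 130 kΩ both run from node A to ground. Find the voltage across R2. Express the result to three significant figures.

V_out ≈ 4.15 V

R2 ‖ R_L = (61.7 × 130)/(61.7 + 130) = 41.84 kΩ.
Now apply the divider: V_out = 4.49 × 0.9248 = 4.153 V.
(Unloaded it would be 4.26 V; the load pulls it down.)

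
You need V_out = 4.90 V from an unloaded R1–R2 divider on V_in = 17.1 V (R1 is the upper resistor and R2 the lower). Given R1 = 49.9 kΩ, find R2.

R2 ≈ 20.0 kΩ

V_out/V_in = R2/(R1+R2) = 0.2865.
So R2 = R1 · V_out/(V_in − V_out) = 49.9 × 4.90/(17.1 − 4.90) = 49.9 × 0.4016 = 20.04 kΩ.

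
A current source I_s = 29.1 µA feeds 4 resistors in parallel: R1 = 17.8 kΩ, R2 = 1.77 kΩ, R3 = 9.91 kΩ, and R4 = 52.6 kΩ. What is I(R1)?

ΣG = 1/17.8 + 1/1.77 + 1/9.91 + 1/52.6 = 0.7411.
By the current-divider rule, I = I_s · G_k/ΣG = 29.1 × 0.07581 = 2.206 µA.

I ≈ 2.21 µA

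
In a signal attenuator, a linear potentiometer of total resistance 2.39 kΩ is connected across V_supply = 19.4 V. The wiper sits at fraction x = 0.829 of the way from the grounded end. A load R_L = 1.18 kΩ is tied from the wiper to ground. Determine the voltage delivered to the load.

V_out ≈ 12.5 V

The pot divides into 0.4087 kΩ above the wiper and 1.981 kΩ below.
Lower segment in parallel with the load: 1.981 ‖ 1.18 = 0.7395 kΩ.
Loaded-divider output: V_out = 19.4 × 0.6441 = 12.50 V.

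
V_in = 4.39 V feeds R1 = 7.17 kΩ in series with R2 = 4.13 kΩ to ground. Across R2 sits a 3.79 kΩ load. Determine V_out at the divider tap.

V_out ≈ 0.949 V

First combine the lower leg with the load: R2 ‖ R_L = 1.976 kΩ.
Voltage divider with the loaded lower leg: V_out = 4.39 × 1.976/(7.17 + 1.976) = 4.39 × 0.2161 = 0.9486 V.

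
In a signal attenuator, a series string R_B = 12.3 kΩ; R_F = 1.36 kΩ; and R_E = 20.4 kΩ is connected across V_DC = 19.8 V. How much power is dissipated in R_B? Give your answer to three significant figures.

ΣR = 34.06 kΩ → I = 19.8/34.06 = 0.5813 mA.
V(R_B) = I·R = 7.150 V; P = V·I = 7.150 × 0.5813 = 4.157 mW.

P ≈ 4.16 mW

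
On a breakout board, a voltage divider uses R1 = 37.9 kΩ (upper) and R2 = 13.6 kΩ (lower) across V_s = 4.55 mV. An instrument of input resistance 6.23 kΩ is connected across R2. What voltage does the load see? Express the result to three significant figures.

V_out ≈ 0.461 mV

R2 ‖ R_L = (13.6 × 6.23)/(13.6 + 6.23) = 4.273 kΩ.
Now apply the divider: V_out = 4.55 × 0.1013 = 0.4610 mV.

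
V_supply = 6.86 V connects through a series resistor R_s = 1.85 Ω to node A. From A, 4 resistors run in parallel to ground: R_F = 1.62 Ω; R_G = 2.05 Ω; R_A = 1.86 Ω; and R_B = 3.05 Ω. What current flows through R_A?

I ≈ 0.794 A

Parallel bank: R_p = 1/(1/1.62 + 1/2.05 + 1/1.86 + 1/3.05) = 0.5075 Ω.
Node voltage V_A = V_supply · R_p/(R_s + R_p) = 6.86 × 0.2153 = 1.477 V.
Branch current I = V_A/R_A = 1.477/1.86 = 0.7939 A.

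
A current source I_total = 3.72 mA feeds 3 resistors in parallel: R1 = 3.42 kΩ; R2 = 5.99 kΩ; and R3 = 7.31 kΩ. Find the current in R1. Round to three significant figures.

I ≈ 1.82 mA

Total conductance ΣG = 1/3.42 + 1/5.99 + 1/7.31 = 0.5961 (units of 1/kΩ).
Current divider: I(R1) = I_total · G_k/ΣG = 3.72 × (0.2924/0.5961) = 3.72 × 0.4905 = 1.825 mA.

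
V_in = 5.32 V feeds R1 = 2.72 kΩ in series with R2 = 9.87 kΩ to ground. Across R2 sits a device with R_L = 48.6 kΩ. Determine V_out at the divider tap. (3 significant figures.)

R2 ‖ R_L = (9.87 × 48.6)/(9.87 + 48.6) = 8.204 kΩ.
Then V_out = V_in · R2'/(R1 + R2') = 5.32 × 8.204/10.92 = 3.995 V.

V_out ≈ 4.00 V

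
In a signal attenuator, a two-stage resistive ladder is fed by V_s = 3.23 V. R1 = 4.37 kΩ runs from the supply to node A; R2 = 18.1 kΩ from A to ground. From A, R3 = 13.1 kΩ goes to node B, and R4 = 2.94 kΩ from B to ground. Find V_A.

Node A sees R2 in parallel with the series input of stage 2, R3 + R4 = 16.04 kΩ.
R2 ‖ (R3+R4) = 8.504 kΩ.
V_A = 3.23 × 8.504/(4.37 + 8.504) = 2.134 V.

V_A ≈ 2.13 V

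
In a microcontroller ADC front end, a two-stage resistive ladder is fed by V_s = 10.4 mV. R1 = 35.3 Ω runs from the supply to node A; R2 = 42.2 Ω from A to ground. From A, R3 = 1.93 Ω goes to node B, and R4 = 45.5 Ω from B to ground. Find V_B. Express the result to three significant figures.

V_B ≈ 3.87 mV

The second stage (R3 + R4 = 47.43 Ω) loads node A in parallel with R2.
Effective lower resistance at A: R2 ‖ 47.43 = 22.33 Ω.
So V_A = 10.4 × 0.3875 = 4.030 mV.
V_B = V_A × 0.9593 = 3.866 mV.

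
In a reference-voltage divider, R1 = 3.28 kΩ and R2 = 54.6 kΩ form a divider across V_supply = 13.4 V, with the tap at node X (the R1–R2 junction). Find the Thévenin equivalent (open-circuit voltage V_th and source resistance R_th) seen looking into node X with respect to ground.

Open-circuit (no load on X): V_th = V_supply · R2/(R1 + R2) = 13.4 × 54.6/(3.280 + 54.6) = 12.64 V.
Zeroing V_supply shorts the top of R1 to ground, so R_th = R1 ‖ R2 = 3.094 kΩ.

V_th ≈ 12.6 V, R_th ≈ 3.09 kΩ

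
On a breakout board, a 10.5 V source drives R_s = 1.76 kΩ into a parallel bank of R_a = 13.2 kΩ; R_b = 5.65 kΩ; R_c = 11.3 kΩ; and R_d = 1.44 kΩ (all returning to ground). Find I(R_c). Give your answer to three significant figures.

Parallel bank: R_p = 1/(1/13.2 + 1/5.65 + 1/11.3 + 1/1.44) = 0.9655 kΩ.
Node voltage V_A = V_in · R_p/(R_s + R_p) = 10.5 × 0.3543 = 3.720 V.
I(R_c) = V_A / R_c = 3.720/11.3 = 0.3292 mA.

I ≈ 0.329 mA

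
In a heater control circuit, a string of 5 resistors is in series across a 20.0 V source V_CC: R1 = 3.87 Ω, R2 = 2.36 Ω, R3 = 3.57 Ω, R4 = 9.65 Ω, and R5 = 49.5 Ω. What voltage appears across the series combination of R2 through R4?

V ≈ 4.52 V

ΣR = 3.87 + 2.36 + 3.57 + 9.65 + 49.5 = 68.95 Ω.
R_{R2..R4} = 2.36 + 3.57 + 9.65 = 15.58 Ω.
Voltage divider: V = V_CC · (15.58 / 68.95) = 20.0 × 0.2260 = 4.519 V.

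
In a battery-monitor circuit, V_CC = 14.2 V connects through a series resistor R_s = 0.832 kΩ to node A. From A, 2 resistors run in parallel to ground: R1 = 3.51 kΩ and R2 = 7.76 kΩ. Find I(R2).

Combine the parallel branches: R_p = (1/3.51 + 1/7.76)⁻¹ = 2.417 kΩ.
V_A = 14.2 × 2.417/3.249 = 10.56 V.
I(R2) = V_A / R2 = 10.56/7.76 = 1.361 mA.

I ≈ 1.36 mA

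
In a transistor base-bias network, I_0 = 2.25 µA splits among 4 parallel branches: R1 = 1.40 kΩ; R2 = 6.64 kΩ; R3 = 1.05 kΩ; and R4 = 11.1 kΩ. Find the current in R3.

ΣG = 1/1.40 + 1/6.64 + 1/1.05 + 1/11.1 = 1.907.
R3 takes the fraction G_k/ΣG = 0.9524/1.907 = 0.4993, so I = 2.25 × 0.4993 = 1.123 µA.

I ≈ 1.12 µA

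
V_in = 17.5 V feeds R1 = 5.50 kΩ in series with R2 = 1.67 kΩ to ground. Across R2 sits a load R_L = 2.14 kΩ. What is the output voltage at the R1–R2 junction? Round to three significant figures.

V_out ≈ 2.55 V

The load sits in parallel with R2, giving an effective lower resistance R2' = R2·R_L/(R2+R_L) = 0.9380 kΩ.
Voltage divider with the loaded lower leg: V_out = 17.5 × 0.9380/(5.50 + 0.9380) = 17.5 × 0.1457 = 2.550 V.
(Unloaded it would be 4.08 V; the load pulls it down.)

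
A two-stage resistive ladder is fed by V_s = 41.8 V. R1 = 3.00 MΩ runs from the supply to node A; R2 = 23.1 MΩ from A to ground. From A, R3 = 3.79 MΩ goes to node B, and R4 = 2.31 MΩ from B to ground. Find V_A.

The second stage (R3 + R4 = 6.100 MΩ) loads node A in parallel with R2.
Effective lower resistance at A: R2 ‖ 6.100 = 4.826 MΩ.
First divider: V_A = V_s · 4.826/(3.00 + 4.826) = 25.78 V.

V_A ≈ 25.8 V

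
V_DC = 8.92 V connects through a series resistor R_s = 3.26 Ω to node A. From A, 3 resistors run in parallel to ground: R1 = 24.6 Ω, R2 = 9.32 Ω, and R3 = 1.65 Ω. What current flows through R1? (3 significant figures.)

Combine the parallel branches: R_p = (1/24.6 + 1/9.32 + 1/1.65)⁻¹ = 1.326 Ω.
V_A = 8.92 × 1.326/4.586 = 2.579 V.
I(R1) = V_A / R1 = 2.579/24.6 = 0.1049 A.

I ≈ 0.105 A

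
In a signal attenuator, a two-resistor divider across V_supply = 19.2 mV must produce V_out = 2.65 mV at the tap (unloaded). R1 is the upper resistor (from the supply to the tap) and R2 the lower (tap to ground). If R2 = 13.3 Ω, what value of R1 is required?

R1 ≈ 83.1 Ω

The divider ratio is R2/(R1+R2) = 2.65/19.2 = 0.1380.
R1 = R2·(1/k − 1) = 13.3 × 6.245 = 83.06 Ω.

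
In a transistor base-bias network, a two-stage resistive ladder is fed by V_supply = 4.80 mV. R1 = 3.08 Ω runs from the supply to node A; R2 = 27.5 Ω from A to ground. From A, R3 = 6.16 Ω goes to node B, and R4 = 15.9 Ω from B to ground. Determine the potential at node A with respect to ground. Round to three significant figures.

V_A ≈ 3.84 mV

The second stage (R3 + R4 = 22.06 Ω) loads node A in parallel with R2.
R2 ‖ (R3+R4) = 12.24 Ω.
So V_A = 4.80 × 0.7990 = 3.835 mV.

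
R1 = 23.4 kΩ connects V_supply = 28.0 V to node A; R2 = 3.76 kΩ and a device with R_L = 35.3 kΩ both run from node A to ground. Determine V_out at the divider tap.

V_out ≈ 3.55 V

R2 ‖ R_L = (3.76 × 35.3)/(3.76 + 35.3) = 3.398 kΩ.
Voltage divider with the loaded lower leg: V_out = 28.0 × 3.398/(23.4 + 3.398) = 28.0 × 0.1268 = 3.550 V.
(Unloaded it would be 3.88 V; the load pulls it down.)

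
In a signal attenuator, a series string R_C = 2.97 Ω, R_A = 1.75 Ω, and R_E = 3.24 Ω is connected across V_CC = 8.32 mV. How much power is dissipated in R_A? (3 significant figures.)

P ≈ 1.91 µW

The common current is I = 8.32/7.960 = 1.045 mA.
P(R_A) = I²·R_A = (1.045)² × 1.75 = 1.912 µW.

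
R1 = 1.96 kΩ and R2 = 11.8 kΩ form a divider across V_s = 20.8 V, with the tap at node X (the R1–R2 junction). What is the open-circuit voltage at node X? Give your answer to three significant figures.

V_th is the unloaded tap voltage: V_s · R2/(R1+R2) = 20.8 × 0.8576 = 17.84 V.

V_th ≈ 17.8 V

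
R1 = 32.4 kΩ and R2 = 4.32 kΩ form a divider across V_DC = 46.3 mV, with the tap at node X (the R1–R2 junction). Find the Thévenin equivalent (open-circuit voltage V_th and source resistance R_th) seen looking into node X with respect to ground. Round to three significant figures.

Open-circuit (no load on X): V_th = V_DC · R2/(R1 + R2) = 46.3 × 4.32/(32.40 + 4.32) = 5.447 mV.
With V_DC suppressed (replaced by a short), R_th = R1 ‖ R2 = (32.40 × 4.32)/(32.40 + 4.32) = 3.812 kΩ.

V_th ≈ 5.45 mV, R_th ≈ 3.81 kΩ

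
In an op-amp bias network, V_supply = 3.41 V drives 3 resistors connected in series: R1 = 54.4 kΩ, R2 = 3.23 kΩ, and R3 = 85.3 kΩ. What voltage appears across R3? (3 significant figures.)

V ≈ 2.04 V

ΣR = 54.4 + 3.23 + 85.3 = 142.9 kΩ.
By the voltage-divider rule, V = 3.41 × 85.30/142.9 = 2.035 V.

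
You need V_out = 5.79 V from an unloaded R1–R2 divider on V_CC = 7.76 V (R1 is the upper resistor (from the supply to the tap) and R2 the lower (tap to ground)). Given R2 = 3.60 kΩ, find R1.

V_out/V_CC = R2/(R1+R2) = 0.7461.
Rearranging, R1 = R2·(1−k)/k = 3.60 × 0.3402 = 1.225 kΩ.

R1 ≈ 1.22 kΩ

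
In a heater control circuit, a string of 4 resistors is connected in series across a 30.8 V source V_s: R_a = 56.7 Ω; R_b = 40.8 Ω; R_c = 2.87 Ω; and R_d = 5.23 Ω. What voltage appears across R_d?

ΣR = 56.7 + 40.8 + 2.87 + 5.23 = 105.6 Ω.
By the voltage-divider rule, V = 30.8 × 5.230/105.6 = 1.525 V.

V ≈ 1.53 V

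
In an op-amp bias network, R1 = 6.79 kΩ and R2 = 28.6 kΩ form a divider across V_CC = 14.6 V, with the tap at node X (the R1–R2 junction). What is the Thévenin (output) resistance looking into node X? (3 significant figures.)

R_th ≈ 5.49 kΩ

Zeroing V_CC shorts the top of R1 to ground, so R_th = R1 ‖ R2 = 5.487 kΩ.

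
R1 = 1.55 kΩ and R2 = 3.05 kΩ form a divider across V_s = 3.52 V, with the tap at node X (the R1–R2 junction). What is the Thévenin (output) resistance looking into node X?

With V_s suppressed (replaced by a short), R_th = R1 ‖ R2 = (1.550 × 3.05)/(1.550 + 3.05) = 1.028 kΩ.

R_th ≈ 1.03 kΩ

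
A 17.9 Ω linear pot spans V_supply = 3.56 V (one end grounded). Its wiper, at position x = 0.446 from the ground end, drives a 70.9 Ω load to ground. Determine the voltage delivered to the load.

V_out ≈ 1.49 V

Lower segment x·R_p = 7.983 Ω; upper segment (1−x)·R_p = 9.917 Ω.
Lower segment in parallel with the load: 7.983 ‖ 70.9 = 7.175 Ω.
V_out = 3.56 × 7.175/(9.917 + 7.175) = 1.495 V.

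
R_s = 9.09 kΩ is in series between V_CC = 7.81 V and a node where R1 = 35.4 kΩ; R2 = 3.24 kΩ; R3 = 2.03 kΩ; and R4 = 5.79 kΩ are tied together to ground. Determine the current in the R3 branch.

I ≈ 0.381 mA

Parallel bank: R_p = 1/(1/35.4 + 1/3.24 + 1/2.03 + 1/5.79) = 0.9978 kΩ.
V_A by voltage divider: V_A = 7.81 × 0.9978/(9.09 + 0.9978) = 0.7725 V.
I(R3) = V_A / R3 = 0.7725/2.03 = 0.3805 mA.
(Check via current divider: I_total = 0.7742 mA; share G_k/ΣG = 0.4915 → same result.)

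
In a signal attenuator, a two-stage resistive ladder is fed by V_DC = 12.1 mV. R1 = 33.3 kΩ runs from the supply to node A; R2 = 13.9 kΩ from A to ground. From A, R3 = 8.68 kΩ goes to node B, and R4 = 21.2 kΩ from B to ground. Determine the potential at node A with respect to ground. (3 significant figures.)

Node A sees R2 in parallel with the series input of stage 2, R3 + R4 = 29.88 kΩ.
Effective lower resistance at A: R2 ‖ 29.88 = 9.487 kΩ.
First divider: V_A = V_DC · 9.487/(33.3 + 9.487) = 2.683 mV.

V_A ≈ 2.68 mV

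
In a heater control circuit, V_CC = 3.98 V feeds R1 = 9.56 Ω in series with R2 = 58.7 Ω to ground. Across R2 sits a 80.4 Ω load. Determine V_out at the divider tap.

V_out ≈ 3.11 V

The load sits in parallel with R2, giving an effective lower resistance R2' = R2·R_L/(R2+R_L) = 33.93 Ω.
Then V_out = V_CC · R2'/(R1 + R2') = 3.98 × 33.93/43.49 = 3.105 V.
(Unloaded it would be 3.42 V; the load pulls it down.)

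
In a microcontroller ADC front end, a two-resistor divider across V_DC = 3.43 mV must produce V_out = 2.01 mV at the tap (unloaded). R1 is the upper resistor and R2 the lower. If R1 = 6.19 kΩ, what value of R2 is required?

The divider ratio is R2/(R1+R2) = 2.01/3.43 = 0.5860.
R2 = R1 · 0.5860/(1 − 0.5860) = 8.762 kΩ.

R2 ≈ 8.76 kΩ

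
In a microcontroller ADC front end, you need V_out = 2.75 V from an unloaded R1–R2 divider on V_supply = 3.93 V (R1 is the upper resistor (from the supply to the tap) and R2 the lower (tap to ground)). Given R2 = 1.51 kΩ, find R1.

R1 ≈ 0.648 kΩ

Required fraction k = V_out/V_supply = 0.6997.
So R1 = R2 · (V_supply/V_out − 1) = 1.51 × (3.93/2.75 − 1) = 1.51 × 0.4291 = 0.6479 kΩ.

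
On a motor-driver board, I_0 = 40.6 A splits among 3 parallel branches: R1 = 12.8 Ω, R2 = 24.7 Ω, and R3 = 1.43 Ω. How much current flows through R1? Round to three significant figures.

I ≈ 3.88 A

ΣG = 1/12.8 + 1/24.7 + 1/1.43 = 0.8179.
R1 takes the fraction G_k/ΣG = 0.07812/0.8179 = 0.09552, so I = 40.6 × 0.09552 = 3.878 A.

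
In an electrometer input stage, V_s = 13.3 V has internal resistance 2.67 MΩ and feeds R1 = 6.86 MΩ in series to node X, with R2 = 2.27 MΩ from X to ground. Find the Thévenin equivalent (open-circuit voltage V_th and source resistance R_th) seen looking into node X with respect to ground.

R1' = 2.67 + 6.86 = 9.530 MΩ (source resistance + R1).
With X open, the divider is unloaded: V_th = 13.3 × 2.27/11.80 = 2.559 V.
Looking into X with the source shorted: R_th = R1'·R2/(R1'+R2) = 9.530 × 2.27/11.80 = 1.833 MΩ.

V_th ≈ 2.56 V, R_th ≈ 1.83 MΩ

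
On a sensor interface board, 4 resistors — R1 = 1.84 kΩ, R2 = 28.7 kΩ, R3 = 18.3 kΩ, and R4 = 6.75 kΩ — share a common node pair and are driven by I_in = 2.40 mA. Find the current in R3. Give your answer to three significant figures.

Total conductance ΣG = 1/1.84 + 1/28.7 + 1/18.3 + 1/6.75 = 0.7811 (units of 1/kΩ).
Current divider: I(R3) = I_in · G_k/ΣG = 2.40 × (0.05464/0.7811) = 2.40 × 0.06996 = 0.1679 mA.

I ≈ 0.168 mA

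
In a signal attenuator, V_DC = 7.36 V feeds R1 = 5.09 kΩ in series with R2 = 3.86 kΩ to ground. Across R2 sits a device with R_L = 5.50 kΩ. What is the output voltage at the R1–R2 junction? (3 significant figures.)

The load sits in parallel with R2, giving an effective lower resistance R2' = R2·R_L/(R2+R_L) = 2.268 kΩ.
Voltage divider with the loaded lower leg: V_out = 7.36 × 2.268/(5.09 + 2.268) = 7.36 × 0.3083 = 2.269 V.

V_out ≈ 2.27 V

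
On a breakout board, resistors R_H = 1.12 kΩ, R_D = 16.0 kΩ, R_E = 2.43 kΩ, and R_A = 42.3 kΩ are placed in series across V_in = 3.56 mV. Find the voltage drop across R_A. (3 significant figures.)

V ≈ 2.43 mV

Total series resistance ΣR = 1.12 + 16.0 + 2.43 + 42.3 = 61.85 kΩ.
V = V_in · R/ΣR = 3.56 × 0.6839 = 2.435 mV.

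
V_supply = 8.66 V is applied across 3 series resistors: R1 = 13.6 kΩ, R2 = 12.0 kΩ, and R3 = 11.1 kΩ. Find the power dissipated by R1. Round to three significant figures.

P ≈ 0.757 mW

Series current I = V_supply/ΣR = 8.66/36.70 = 0.2360 mA.
P(R1) = I²·R1 = (0.2360)² × 13.6 = 0.7573 mW.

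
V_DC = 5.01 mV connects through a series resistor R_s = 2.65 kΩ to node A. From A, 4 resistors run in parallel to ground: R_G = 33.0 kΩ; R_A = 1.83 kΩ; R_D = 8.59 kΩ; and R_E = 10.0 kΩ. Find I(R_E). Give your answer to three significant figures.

Equivalent of the parallel group: R_p = 1.261 kΩ.
V_A by voltage divider: V_A = 5.01 × 1.261/(2.65 + 1.261) = 1.615 mV.
Branch current I = V_A/R_E = 1.615/10.0 = 0.1615 µA.

I ≈ 0.162 µA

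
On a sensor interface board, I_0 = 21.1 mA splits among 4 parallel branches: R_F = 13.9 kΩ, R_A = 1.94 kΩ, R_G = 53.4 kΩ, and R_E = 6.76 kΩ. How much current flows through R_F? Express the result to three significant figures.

ΣG = 1/13.9 + 1/1.94 + 1/53.4 + 1/6.76 = 0.7541.
R_F takes the fraction G_k/ΣG = 0.07194/0.7541 = 0.09541, so I = 21.1 × 0.09541 = 2.013 mA.

I ≈ 2.01 mA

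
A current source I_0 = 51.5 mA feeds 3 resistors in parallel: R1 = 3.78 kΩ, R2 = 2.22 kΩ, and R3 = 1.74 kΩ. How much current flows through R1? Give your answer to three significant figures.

I ≈ 10.6 mA

ΣG = 1/3.78 + 1/2.22 + 1/1.74 = 1.290.
Current divider: I(R1) = I_0 · G_k/ΣG = 51.5 × (0.2646/1.290) = 51.5 × 0.2051 = 10.56 mA.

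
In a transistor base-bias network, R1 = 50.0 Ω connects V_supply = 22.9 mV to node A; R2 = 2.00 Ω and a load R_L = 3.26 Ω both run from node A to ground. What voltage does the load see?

V_out ≈ 0.554 mV

R2 ‖ R_L = (2.00 × 3.26)/(2.00 + 3.26) = 1.240 Ω.
Then V_out = V_supply · R2'/(R1 + R2') = 22.9 × 1.240/51.24 = 0.5540 mV.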